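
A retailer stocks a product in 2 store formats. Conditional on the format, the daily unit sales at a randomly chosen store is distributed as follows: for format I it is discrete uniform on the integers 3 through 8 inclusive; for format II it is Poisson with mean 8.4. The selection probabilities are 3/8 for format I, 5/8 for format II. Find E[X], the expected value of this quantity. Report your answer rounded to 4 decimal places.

7.3125

Component means — I: 5.5; II: 8.4.
E[X] = 0.375·5.5 + 0.625·8.4 = 7.3125.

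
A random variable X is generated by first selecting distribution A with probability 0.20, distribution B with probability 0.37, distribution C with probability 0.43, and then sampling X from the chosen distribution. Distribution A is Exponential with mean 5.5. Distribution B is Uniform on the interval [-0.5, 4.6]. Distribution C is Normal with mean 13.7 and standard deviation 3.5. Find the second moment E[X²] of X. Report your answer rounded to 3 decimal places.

For each component E[X²] = Var + (mean)², giving A: 60.5; B: 6.37; C: 199.94.
Overall E[X²] = 0.2·60.5 + 0.37·6.37 + 0.43·199.94 = 100.431.

100.431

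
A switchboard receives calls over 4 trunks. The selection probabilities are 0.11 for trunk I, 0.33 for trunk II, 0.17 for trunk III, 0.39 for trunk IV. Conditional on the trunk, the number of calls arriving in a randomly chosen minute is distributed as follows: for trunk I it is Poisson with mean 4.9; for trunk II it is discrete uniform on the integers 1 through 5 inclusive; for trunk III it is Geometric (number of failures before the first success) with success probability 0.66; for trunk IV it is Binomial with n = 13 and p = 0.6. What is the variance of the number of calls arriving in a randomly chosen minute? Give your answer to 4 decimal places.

Per component, I: μ=4.9, E[X²]=28.91; II: μ=3, E[X²]=11; III: μ=0.515152, E[X²]=1.04591; IV: μ=7.8, E[X²]=63.96.
E[X] = 0.11·4.9 + 0.33·3 + 0.17·0.515152 + 0.39·7.8 = 4.65858.
E[X²] = 0.11·28.91 + 0.33·11 + 0.17·1.04591 + 0.39·63.96 = 31.9323.
Var(X) = E[X²] − (E[X])² = 31.9323 − 21.7023 = 10.23.

10.2300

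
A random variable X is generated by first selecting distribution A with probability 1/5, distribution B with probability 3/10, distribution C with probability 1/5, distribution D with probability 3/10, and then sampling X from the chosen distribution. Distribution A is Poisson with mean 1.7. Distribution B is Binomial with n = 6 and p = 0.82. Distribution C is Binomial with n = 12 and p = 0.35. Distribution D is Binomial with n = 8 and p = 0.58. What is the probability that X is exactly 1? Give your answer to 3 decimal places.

Conditional on each component, P(X = 1): A: 0.310562; B: 0.000929667; C: 0.0367533; D: 0.010697.
By total probability, P(X = 1) = 0.2·0.310562 + 0.3·0.000929667 + 0.2·0.0367533 + 0.3·0.010697 = 0.0729511.

0.073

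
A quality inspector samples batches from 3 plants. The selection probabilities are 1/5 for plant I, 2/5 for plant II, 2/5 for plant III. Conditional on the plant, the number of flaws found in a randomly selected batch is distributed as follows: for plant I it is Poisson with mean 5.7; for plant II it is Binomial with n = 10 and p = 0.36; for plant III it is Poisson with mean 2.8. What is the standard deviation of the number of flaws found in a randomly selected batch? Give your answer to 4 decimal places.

Per component, I: μ=5.7, E[X²]=38.19; II: μ=3.6, E[X²]=15.264; III: μ=2.8, E[X²]=10.64.
E[X] = 0.2·5.7 + 0.4·3.6 + 0.4·2.8 = 3.7.
E[X²] = 0.2·38.19 + 0.4·15.264 + 0.4·10.64 = 17.9996.
Var(X) = E[X²] − (E[X])² = 17.9996 − 13.69 = 4.3096.
SD(X) = √4.3096 = 2.07596.

2.0760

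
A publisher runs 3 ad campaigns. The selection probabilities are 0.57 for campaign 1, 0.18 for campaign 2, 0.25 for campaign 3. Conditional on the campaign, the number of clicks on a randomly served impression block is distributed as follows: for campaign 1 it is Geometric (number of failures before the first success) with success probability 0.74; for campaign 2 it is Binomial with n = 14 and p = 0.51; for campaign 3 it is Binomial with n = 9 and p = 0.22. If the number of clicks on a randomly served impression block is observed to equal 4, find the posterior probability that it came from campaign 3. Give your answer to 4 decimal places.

Likelihoods P(X=4 | ·): 1: 0.00338162; 2: 0.0540351; 3: 0.0852186.
Posterior ∝ prior × likelihood. Numerator for 3: 0.25·0.0852186 = 0.0213046.
Normalizing constant: 0.57·0.00338162 + 0.18·0.0540351 + 0.25·0.0852186 = 0.0329585.
P(3 | observation) = 0.0213046 / 0.0329585 = 0.646409.

0.6464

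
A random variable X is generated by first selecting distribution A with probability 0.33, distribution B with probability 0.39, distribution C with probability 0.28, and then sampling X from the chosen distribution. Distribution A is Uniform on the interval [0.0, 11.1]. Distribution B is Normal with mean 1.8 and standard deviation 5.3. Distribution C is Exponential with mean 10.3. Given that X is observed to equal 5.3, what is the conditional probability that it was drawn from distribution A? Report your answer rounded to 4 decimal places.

0.4272

Likelihoods f(5.3 | ·): A: 0.0900901; B: 0.0605253; C: 0.0580351.
Posterior ∝ prior × likelihood. Numerator for A: 0.33·0.0900901 = 0.0297297.
Normalizing constant: 0.33·0.0900901 + 0.39·0.0605253 + 0.28·0.0580351 = 0.0695844.
P(A | observation) = 0.0297297 / 0.0695844 = 0.427247.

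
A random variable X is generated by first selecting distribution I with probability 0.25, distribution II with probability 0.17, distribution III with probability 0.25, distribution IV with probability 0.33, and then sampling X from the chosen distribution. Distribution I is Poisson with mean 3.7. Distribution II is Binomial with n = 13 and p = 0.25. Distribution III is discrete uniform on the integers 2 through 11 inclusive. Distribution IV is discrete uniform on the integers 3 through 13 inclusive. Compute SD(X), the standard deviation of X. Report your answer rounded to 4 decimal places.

3.2598

Per component, I: μ=3.7, E[X²]=17.39; II: μ=3.25, E[X²]=13; III: μ=6.5, E[X²]=50.5; IV: μ=8, E[X²]=74.
E[X] = 0.25·3.7 + 0.17·3.25 + 0.25·6.5 + 0.33·8 = 5.7425.
E[X²] = 0.25·17.39 + 0.17·13 + 0.25·50.5 + 0.33·74 = 43.6025.
Var(X) = E[X²] − (E[X])² = 43.6025 − 32.9763 = 10.6262.
SD(X) = √10.6262 = 3.25978.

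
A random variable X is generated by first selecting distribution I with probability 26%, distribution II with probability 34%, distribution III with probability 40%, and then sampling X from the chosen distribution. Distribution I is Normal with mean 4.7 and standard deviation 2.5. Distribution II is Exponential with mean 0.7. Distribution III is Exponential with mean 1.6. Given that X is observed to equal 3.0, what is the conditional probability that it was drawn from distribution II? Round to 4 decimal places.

Likelihoods f(3.0 | ·): I: 0.126637; II: 0.0196626; III: 0.0958469.
Posterior ∝ prior × likelihood. Numerator for II: 0.34·0.0196626 = 0.00668527.
Normalizing constant: 0.26·0.126637 + 0.34·0.0196626 + 0.4·0.0958469 = 0.0779497.
P(II | observation) = 0.00668527 / 0.0779497 = 0.0857639.

0.0858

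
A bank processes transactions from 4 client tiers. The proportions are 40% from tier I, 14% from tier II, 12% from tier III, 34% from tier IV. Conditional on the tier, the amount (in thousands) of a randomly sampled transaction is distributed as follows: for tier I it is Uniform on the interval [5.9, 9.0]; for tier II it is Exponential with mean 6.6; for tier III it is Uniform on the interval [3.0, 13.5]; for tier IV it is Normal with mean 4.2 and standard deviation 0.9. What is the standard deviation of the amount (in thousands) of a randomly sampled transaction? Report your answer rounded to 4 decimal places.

3.2083

Per component, I: μ=7.45, E[X²]=56.3033; II: μ=6.6, E[X²]=87.12; III: μ=8.25, E[X²]=77.25; IV: μ=4.2, E[X²]=18.45.
E[X] = 0.4·7.45 + 0.14·6.6 + 0.12·8.25 + 0.34·4.2 = 6.322.
E[X²] = 0.4·56.3033 + 0.14·87.12 + 0.12·77.25 + 0.34·18.45 = 50.2611.
Var(X) = E[X²] − (E[X])² = 50.2611 − 39.9677 = 10.2934.
SD(X) = √10.2934 = 3.20834.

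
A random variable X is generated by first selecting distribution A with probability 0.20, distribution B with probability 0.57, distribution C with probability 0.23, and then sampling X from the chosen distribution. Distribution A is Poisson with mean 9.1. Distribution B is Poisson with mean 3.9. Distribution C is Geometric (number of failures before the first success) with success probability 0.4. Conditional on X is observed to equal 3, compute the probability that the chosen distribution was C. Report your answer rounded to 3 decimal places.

0.145

Likelihoods P(X=3 | ·): A: 0.0140247; B: 0.200122; C: 0.0864.
Posterior ∝ prior × likelihood. Numerator for C: 0.23·0.0864 = 0.019872.
Normalizing constant: 0.2·0.0140247 + 0.57·0.200122 + 0.23·0.0864 = 0.136746.
P(C | observation) = 0.019872 / 0.136746 = 0.14532.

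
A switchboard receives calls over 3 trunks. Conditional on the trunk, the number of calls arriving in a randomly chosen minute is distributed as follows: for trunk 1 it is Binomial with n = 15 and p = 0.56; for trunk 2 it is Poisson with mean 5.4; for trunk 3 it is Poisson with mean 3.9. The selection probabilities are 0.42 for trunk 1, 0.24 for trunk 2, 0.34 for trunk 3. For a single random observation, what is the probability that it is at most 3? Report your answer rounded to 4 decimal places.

Conditional on each trunk, P(X ≤ 3): 1: 0.00506032; 2: 0.213291; 3: 0.453247.
By total probability, P(X ≤ 3) = 0.42·0.00506032 + 0.24·0.213291 + 0.34·0.453247 = 0.207419.

0.2074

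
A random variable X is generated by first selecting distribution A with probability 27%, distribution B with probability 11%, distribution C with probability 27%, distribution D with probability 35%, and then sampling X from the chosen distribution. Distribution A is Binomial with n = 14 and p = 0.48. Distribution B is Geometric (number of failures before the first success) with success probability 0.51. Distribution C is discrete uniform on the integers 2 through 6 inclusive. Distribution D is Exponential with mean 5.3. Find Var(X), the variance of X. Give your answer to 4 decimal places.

14.3962

Per component, A: μ=6.72, E[X²]=48.6528; B: μ=0.960784, E[X²]=2.807; C: μ=4, E[X²]=18; D: μ=5.3, E[X²]=56.18.
E[X] = 0.27·6.72 + 0.11·0.960784 + 0.27·4 + 0.35·5.3 = 4.85509.
E[X²] = 0.27·48.6528 + 0.11·2.807 + 0.27·18 + 0.35·56.18 = 37.968.
Var(X) = E[X²] − (E[X])² = 37.968 − 23.5719 = 14.3962.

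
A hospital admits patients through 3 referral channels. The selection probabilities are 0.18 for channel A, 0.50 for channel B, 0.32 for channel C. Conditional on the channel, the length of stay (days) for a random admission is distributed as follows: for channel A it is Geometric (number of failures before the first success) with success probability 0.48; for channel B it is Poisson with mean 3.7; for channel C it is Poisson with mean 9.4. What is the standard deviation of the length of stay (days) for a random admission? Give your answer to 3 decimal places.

Per component, A: μ=1.08333, E[X²]=3.43056; B: μ=3.7, E[X²]=17.39; C: μ=9.4, E[X²]=97.76.
E[X] = 0.18·1.08333 + 0.5·3.7 + 0.32·9.4 = 5.053.
E[X²] = 0.18·3.43056 + 0.5·17.39 + 0.32·97.76 = 40.5957.
Var(X) = E[X²] − (E[X])² = 40.5957 − 25.5328 = 15.0629.
SD(X) = √15.0629 = 3.88109.

3.881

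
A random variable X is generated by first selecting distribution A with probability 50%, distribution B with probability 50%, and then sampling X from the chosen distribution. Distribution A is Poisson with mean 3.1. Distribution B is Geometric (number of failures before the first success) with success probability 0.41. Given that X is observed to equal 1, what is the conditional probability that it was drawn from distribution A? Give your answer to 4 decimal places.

0.3660

Likelihoods P(X=1 | ·): A: 0.139653; B: 0.2419.
Posterior ∝ prior × likelihood. Numerator for A: 0.5·0.139653 = 0.0698263.
Normalizing constant: 0.5·0.139653 + 0.5·0.2419 = 0.190776.
P(A | observation) = 0.0698263 / 0.190776 = 0.366011.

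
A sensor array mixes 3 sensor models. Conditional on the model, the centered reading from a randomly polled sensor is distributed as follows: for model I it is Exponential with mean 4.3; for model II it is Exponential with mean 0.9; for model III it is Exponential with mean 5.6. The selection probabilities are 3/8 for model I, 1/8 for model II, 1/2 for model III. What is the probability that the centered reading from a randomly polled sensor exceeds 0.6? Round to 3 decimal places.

0.840

Conditional on each model, P(X > 0.6): I: 0.869763; II: 0.513417; III: 0.898397.
By total probability, P(X > 0.6) = 0.375·0.869763 + 0.125·0.513417 + 0.5·0.898397 = 0.839537.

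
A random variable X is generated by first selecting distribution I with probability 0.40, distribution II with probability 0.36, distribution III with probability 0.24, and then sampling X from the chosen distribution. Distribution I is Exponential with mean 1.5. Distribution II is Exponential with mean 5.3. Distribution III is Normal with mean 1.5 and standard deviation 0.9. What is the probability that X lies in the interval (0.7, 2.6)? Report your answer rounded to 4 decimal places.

0.4437

Conditional on each component, P(0.7 < X < 2.6): I: 0.450395; II: 0.263995; III: 0.702157.
By total probability, P(0.7 < X < 2.6) = 0.4·0.450395 + 0.36·0.263995 + 0.24·0.702157 = 0.443714.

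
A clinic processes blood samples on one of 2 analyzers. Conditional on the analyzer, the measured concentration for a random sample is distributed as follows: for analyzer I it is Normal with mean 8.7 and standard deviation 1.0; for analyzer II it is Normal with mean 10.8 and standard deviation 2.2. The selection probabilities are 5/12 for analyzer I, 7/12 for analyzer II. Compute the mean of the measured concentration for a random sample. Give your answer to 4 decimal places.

9.9250

Component means — I: 8.7; II: 10.8.
E[X] = 0.416667·8.7 + 0.583333·10.8 = 9.925.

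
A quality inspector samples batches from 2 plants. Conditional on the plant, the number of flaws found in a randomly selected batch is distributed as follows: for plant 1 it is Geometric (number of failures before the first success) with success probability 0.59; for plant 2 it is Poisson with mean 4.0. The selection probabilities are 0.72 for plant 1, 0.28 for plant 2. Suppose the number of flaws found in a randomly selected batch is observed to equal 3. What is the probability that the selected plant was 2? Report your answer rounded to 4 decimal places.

Likelihoods P(X=3 | ·): 1: 0.0406634; 2: 0.195367.
Posterior ∝ prior × likelihood. Numerator for 2: 0.28·0.195367 = 0.0547027.
Normalizing constant: 0.72·0.0406634 + 0.28·0.195367 = 0.0839803.
P(2 | observation) = 0.0547027 / 0.0839803 = 0.651375.

0.6514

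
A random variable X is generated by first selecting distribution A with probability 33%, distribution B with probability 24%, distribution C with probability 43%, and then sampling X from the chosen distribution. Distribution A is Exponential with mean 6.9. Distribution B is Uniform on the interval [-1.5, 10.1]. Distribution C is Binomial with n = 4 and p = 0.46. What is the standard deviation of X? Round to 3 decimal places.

Per component, A: μ=6.9, E[X²]=95.22; B: μ=4.3, E[X²]=29.7033; C: μ=1.84, E[X²]=4.3792.
E[X] = 0.33·6.9 + 0.24·4.3 + 0.43·1.84 = 4.1002.
E[X²] = 0.33·95.22 + 0.24·29.7033 + 0.43·4.3792 = 40.4345.
Var(X) = E[X²] − (E[X])² = 40.4345 − 16.8116 = 23.6228.
SD(X) = √23.6228 = 4.86033.

4.860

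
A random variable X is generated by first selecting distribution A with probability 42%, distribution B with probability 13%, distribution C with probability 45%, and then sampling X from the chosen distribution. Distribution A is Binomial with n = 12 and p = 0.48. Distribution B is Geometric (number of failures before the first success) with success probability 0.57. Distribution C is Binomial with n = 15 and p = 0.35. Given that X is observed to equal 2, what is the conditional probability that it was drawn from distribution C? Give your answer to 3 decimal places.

Likelihoods P(X=2 | ·): A: 0.0219816; B: 0.105393; C: 0.0475553.
Posterior ∝ prior × likelihood. Numerator for C: 0.45·0.0475553 = 0.0213999.
Normalizing constant: 0.42·0.0219816 + 0.13·0.105393 + 0.45·0.0475553 = 0.0443333.
P(C | observation) = 0.0213999 / 0.0443333 = 0.482705.

0.483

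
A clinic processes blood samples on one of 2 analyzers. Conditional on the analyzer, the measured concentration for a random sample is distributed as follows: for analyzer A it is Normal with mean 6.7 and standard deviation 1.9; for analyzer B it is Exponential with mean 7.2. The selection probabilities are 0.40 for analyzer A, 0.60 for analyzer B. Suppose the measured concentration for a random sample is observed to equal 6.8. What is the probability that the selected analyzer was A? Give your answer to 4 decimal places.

Likelihoods f(6.8 | ·): A: 0.209679; B: 0.0540133.
Posterior ∝ prior × likelihood. Numerator for A: 0.4·0.209679 = 0.0838716.
Normalizing constant: 0.4·0.209679 + 0.6·0.0540133 = 0.11628.
P(A | observation) = 0.0838716 / 0.11628 = 0.721293.

0.7213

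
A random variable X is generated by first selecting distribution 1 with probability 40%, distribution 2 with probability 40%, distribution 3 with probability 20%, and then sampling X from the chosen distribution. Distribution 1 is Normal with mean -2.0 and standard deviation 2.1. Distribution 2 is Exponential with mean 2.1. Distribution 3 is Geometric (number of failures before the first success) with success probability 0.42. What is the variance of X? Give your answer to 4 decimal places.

Per component, 1: μ=-2, E[X²]=8.41; 2: μ=2.1, E[X²]=8.82; 3: μ=1.38095, E[X²]=5.19501.
E[X] = 0.4·-2 + 0.4·2.1 + 0.2·1.38095 = 0.31619.
E[X²] = 0.4·8.41 + 0.4·8.82 + 0.2·5.19501 = 7.931.
Var(X) = E[X²] − (E[X])² = 7.931 − 0.0999764 = 7.83103.

7.8310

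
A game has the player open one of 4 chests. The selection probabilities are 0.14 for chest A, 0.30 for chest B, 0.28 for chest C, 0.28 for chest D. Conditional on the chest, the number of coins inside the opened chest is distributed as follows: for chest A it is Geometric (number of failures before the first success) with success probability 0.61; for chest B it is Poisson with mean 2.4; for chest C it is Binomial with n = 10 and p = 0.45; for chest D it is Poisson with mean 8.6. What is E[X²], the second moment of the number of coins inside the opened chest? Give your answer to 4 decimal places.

For each component E[X²] = Var + (mean)², giving A: 1.45687; B: 8.16; C: 22.725; D: 82.56.
Overall E[X²] = 0.14·1.45687 + 0.3·8.16 + 0.28·22.725 + 0.28·82.56 = 32.1318.

32.1318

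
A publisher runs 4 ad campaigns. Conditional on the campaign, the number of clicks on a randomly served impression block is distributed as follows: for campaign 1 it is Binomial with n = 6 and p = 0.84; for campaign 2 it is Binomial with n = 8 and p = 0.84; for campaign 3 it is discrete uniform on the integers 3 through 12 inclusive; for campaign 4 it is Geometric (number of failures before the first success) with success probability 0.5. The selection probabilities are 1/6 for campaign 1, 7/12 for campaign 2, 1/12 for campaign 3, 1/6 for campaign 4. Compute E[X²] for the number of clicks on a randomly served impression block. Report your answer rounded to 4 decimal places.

For each component E[X²] = Var + (mean)², giving 1: 26.208; 2: 46.2336; 3: 64.5; 4: 3.
Overall E[X²] = 0.166667·26.208 + 0.583333·46.2336 + 0.0833333·64.5 + 0.166667·3 = 37.2126.

37.2126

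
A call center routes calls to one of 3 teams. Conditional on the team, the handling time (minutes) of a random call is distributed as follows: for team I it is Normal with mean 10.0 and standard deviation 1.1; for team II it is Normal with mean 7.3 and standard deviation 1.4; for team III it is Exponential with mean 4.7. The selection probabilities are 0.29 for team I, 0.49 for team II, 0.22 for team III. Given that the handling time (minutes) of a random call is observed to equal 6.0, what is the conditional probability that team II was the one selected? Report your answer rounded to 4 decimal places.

0.8730

Likelihoods f(6.0 | ·): I: 0.000487696; II: 0.18516; III: 0.0593586.
Posterior ∝ prior × likelihood. Numerator for II: 0.49·0.18516 = 0.0907286.
Normalizing constant: 0.29·0.000487696 + 0.49·0.18516 + 0.22·0.0593586 = 0.103929.
P(II | observation) = 0.0907286 / 0.103929 = 0.872987.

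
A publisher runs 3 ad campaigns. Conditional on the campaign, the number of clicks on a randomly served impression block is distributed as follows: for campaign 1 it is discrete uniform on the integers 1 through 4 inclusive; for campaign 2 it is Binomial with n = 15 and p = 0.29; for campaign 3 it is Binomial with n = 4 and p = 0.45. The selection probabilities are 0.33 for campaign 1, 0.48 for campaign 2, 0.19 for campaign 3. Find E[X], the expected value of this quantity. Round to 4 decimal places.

Component means — 1: 2.5; 2: 4.35; 3: 1.8.
E[X] = 0.33·2.5 + 0.48·4.35 + 0.19·1.8 = 3.255.

3.2550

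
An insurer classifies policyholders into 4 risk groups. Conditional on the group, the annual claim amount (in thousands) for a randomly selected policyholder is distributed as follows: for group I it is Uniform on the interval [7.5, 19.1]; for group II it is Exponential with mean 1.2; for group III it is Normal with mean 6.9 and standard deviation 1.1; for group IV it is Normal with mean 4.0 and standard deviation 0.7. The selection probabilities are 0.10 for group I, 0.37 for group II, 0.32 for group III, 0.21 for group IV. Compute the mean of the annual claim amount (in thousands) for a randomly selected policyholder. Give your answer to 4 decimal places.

Component means — I: 13.3; II: 1.2; III: 6.9; IV: 4.
E[X] = 0.1·13.3 + 0.37·1.2 + 0.32·6.9 + 0.21·4 = 4.822.

4.8220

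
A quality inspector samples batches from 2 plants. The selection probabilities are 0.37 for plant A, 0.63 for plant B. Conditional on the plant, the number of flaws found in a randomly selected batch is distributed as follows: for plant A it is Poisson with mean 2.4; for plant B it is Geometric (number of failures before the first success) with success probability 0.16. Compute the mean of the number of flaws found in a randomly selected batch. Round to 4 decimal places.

Component means — A: 2.4; B: 5.25.
E[X] = 0.37·2.4 + 0.63·5.25 = 4.1955.

4.1955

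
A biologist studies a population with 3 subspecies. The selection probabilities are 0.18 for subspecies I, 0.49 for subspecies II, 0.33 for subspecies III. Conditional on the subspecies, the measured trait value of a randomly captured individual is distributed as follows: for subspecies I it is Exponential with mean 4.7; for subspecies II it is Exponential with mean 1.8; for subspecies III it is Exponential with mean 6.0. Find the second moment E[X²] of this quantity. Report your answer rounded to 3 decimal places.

For each component E[X²] = Var + (mean)², giving I: 44.18; II: 6.48; III: 72.
Overall E[X²] = 0.18·44.18 + 0.49·6.48 + 0.33·72 = 34.8876.

34.888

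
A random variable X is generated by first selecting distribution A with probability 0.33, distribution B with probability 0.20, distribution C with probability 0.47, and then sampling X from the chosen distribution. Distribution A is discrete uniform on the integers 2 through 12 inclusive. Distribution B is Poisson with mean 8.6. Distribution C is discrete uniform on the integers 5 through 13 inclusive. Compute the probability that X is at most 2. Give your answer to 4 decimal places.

Conditional on each component, P(X ≤ 2): A: 0.0909091; B: 0.00857565; C: 0.
By total probability, P(X ≤ 2) = 0.33·0.0909091 + 0.2·0.00857565 + 0.47·0 = 0.0317151.

0.0317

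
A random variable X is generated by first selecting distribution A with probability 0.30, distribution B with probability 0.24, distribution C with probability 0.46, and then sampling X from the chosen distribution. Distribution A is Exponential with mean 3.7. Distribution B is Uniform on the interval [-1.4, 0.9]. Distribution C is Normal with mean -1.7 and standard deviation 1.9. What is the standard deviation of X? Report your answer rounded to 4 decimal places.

3.3545

Per component, A: μ=3.7, E[X²]=27.38; B: μ=-0.25, E[X²]=0.503333; C: μ=-1.7, E[X²]=6.5.
E[X] = 0.3·3.7 + 0.24·-0.25 + 0.46·-1.7 = 0.268.
E[X²] = 0.3·27.38 + 0.24·0.503333 + 0.46·6.5 = 11.3248.
Var(X) = E[X²] − (E[X])² = 11.3248 − 0.071824 = 11.253.
SD(X) = √11.253 = 3.35455.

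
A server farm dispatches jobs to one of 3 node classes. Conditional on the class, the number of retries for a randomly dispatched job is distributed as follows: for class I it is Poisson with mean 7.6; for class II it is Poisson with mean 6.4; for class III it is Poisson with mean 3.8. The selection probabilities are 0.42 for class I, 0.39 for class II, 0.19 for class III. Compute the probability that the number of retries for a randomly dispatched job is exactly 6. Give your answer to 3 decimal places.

0.136

Conditional on each class, P(X = 6): I: 0.13394; II: 0.158585; III: 0.0935513.
By total probability, P(X = 6) = 0.42·0.13394 + 0.39·0.158585 + 0.19·0.0935513 = 0.135878.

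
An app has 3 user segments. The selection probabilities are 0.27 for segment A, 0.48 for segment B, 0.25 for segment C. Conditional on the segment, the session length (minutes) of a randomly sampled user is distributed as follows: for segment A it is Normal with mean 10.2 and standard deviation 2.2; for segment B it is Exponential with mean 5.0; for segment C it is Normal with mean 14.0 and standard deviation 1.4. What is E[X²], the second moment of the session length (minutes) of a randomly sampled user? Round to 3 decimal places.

102.888

For each component E[X²] = Var + (mean)², giving A: 108.88; B: 50; C: 197.96.
Overall E[X²] = 0.27·108.88 + 0.48·50 + 0.25·197.96 = 102.888.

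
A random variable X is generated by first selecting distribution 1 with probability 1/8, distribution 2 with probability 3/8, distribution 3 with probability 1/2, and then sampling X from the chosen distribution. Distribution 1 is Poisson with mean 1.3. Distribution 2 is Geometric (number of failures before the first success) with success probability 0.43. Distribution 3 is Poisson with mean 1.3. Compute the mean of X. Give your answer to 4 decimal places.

Component means — 1: 1.3; 2: 1.32558; 3: 1.3.
E[X] = 0.125·1.3 + 0.375·1.32558 + 0.5·1.3 = 1.30959.

1.3096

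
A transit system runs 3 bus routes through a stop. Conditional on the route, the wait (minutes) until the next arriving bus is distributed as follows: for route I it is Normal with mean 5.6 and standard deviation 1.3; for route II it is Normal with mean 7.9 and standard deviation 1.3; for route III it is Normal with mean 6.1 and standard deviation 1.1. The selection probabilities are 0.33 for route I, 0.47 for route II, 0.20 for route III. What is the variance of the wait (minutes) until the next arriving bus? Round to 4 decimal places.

Per component, I: μ=5.6, E[X²]=33.05; II: μ=7.9, E[X²]=64.1; III: μ=6.1, E[X²]=38.42.
E[X] = 0.33·5.6 + 0.47·7.9 + 0.2·6.1 = 6.781.
E[X²] = 0.33·33.05 + 0.47·64.1 + 0.2·38.42 = 48.7175.
Var(X) = E[X²] − (E[X])² = 48.7175 − 45.982 = 2.73554.

2.7355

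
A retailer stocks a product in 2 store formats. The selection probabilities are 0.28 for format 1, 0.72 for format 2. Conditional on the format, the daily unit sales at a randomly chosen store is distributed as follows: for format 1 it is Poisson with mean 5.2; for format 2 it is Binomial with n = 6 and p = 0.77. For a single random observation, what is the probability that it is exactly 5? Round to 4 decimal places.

Conditional on each format, P(X = 5): 1: 0.174785; 2: 0.373536.
By total probability, P(X = 5) = 0.28·0.174785 + 0.72·0.373536 = 0.317886.

0.3179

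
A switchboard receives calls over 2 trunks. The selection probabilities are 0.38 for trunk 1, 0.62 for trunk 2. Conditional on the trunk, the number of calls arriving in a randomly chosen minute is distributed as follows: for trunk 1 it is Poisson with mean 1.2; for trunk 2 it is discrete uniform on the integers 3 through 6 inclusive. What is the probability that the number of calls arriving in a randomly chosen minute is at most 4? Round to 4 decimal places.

0.6871

Conditional on each trunk, P(X ≤ 4): 1: 0.992254; 2: 0.5.
By total probability, P(X ≤ 4) = 0.38·0.992254 + 0.62·0.5 = 0.687057.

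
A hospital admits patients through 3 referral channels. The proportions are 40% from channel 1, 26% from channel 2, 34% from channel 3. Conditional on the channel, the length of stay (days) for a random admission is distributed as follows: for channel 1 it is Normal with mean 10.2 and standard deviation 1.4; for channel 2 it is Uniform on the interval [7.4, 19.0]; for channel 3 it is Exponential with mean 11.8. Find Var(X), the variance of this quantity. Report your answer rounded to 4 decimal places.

Per component, 1: μ=10.2, E[X²]=106; 2: μ=13.2, E[X²]=185.453; 3: μ=11.8, E[X²]=278.48.
E[X] = 0.4·10.2 + 0.26·13.2 + 0.34·11.8 = 11.524.
E[X²] = 0.4·106 + 0.26·185.453 + 0.34·278.48 = 185.301.
Var(X) = E[X²] − (E[X])² = 185.301 − 132.803 = 52.4985.

52.4985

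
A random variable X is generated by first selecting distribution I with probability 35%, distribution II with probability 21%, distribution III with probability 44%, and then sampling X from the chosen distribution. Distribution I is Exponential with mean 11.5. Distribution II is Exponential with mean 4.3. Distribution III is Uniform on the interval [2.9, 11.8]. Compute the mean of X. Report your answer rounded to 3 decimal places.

8.162

Component means — I: 11.5; II: 4.3; III: 7.35.
E[X] = 0.35·11.5 + 0.21·4.3 + 0.44·7.35 = 8.162.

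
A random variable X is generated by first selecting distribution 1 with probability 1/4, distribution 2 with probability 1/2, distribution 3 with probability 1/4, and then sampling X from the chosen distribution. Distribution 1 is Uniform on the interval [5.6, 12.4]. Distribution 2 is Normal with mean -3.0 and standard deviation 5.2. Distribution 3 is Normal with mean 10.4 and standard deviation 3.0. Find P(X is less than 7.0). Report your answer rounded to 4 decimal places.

0.5700

Conditional on each component, P(X < 7.0): 1: 0.205882; 2: 0.972765; 3: 0.128537.
By total probability, P(X < 7.0) = 0.25·0.205882 + 0.5·0.972765 + 0.25·0.128537 = 0.569987.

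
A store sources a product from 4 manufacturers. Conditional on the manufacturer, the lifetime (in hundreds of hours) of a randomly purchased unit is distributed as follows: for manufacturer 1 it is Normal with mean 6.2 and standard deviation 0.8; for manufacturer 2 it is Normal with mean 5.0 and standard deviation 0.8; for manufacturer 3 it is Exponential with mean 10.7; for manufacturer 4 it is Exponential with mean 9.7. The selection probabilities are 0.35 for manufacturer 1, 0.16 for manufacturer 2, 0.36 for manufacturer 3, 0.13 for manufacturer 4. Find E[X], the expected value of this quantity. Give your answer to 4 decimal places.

Component means — 1: 6.2; 2: 5; 3: 10.7; 4: 9.7.
E[X] = 0.35·6.2 + 0.16·5 + 0.36·10.7 + 0.13·9.7 = 8.083.

8.0830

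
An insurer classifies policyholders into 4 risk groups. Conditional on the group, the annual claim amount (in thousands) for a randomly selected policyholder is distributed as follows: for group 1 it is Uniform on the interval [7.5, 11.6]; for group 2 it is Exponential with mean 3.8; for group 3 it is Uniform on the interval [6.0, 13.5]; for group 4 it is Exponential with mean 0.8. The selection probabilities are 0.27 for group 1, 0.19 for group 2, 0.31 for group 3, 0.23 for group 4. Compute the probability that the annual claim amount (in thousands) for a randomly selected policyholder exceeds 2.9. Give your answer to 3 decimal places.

Conditional on each group, P(X > 2.9): 1: 1; 2: 0.466192; 3: 1; 4: 0.0266491.
By total probability, P(X > 2.9) = 0.27·1 + 0.19·0.466192 + 0.31·1 + 0.23·0.0266491 = 0.674706.

0.675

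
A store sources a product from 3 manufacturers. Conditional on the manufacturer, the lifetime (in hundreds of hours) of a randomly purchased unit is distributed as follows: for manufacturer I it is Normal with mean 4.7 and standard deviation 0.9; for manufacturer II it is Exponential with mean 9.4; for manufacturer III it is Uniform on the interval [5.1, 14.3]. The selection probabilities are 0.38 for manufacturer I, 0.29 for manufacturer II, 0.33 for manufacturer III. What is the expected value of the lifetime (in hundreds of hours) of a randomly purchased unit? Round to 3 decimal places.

Component means — I: 4.7; II: 9.4; III: 9.7.
E[X] = 0.38·4.7 + 0.29·9.4 + 0.33·9.7 = 7.713.

7.713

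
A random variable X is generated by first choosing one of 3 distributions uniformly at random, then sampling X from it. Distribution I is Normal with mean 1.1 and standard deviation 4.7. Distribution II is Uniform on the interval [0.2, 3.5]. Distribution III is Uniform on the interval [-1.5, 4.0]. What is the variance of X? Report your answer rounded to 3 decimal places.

Per component, I: μ=1.1, E[X²]=23.3; II: μ=1.85, E[X²]=4.33; III: μ=1.25, E[X²]=4.08333.
E[X] = 0.333333·1.1 + 0.333333·1.85 + 0.333333·1.25 = 1.4.
E[X²] = 0.333333·23.3 + 0.333333·4.33 + 0.333333·4.08333 = 10.5711.
Var(X) = E[X²] − (E[X])² = 10.5711 − 1.96 = 8.61111.

8.611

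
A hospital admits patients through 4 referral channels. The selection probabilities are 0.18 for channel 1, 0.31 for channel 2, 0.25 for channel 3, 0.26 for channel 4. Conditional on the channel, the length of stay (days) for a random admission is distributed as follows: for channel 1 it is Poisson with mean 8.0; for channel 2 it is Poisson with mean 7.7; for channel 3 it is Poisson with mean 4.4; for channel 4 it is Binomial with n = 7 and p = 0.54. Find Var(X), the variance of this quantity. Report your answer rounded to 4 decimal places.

8.9082

Per component, 1: μ=8, E[X²]=72; 2: μ=7.7, E[X²]=66.99; 3: μ=4.4, E[X²]=23.76; 4: μ=3.78, E[X²]=16.0272.
E[X] = 0.18·8 + 0.31·7.7 + 0.25·4.4 + 0.26·3.78 = 5.9098.
E[X²] = 0.18·72 + 0.31·66.99 + 0.25·23.76 + 0.26·16.0272 = 43.834.
Var(X) = E[X²] − (E[X])² = 43.834 − 34.9257 = 8.90824.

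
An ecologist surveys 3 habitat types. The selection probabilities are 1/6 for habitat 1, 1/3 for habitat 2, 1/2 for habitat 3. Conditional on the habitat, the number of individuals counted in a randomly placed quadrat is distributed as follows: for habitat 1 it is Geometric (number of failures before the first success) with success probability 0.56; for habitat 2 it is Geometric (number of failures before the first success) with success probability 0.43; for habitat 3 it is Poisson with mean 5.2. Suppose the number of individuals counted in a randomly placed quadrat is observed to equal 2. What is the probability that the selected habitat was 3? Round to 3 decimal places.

Likelihoods P(X=2 | ·): 1: 0.108416; 2: 0.139707; 3: 0.074584.
Posterior ∝ prior × likelihood. Numerator for 3: 0.5·0.074584 = 0.037292.
Normalizing constant: 0.166667·0.108416 + 0.333333·0.139707 + 0.5·0.074584 = 0.10193.
P(3 | observation) = 0.037292 / 0.10193 = 0.365858.

0.366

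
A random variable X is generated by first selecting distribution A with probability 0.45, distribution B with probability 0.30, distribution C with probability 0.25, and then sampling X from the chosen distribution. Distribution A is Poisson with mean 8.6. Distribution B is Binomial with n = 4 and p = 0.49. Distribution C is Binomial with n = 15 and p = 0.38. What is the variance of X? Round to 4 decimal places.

Per component, A: μ=8.6, E[X²]=82.56; B: μ=1.96, E[X²]=4.8412; C: μ=5.7, E[X²]=36.024.
E[X] = 0.45·8.6 + 0.3·1.96 + 0.25·5.7 = 5.883.
E[X²] = 0.45·82.56 + 0.3·4.8412 + 0.25·36.024 = 47.6104.
Var(X) = E[X²] − (E[X])² = 47.6104 − 34.6097 = 13.0007.

13.0007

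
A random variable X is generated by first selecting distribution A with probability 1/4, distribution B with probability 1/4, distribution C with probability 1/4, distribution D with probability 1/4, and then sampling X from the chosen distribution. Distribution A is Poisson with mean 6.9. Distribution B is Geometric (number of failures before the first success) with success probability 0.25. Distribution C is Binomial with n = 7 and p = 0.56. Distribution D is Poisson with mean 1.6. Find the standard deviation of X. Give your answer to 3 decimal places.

3.054

Per component, A: μ=6.9, E[X²]=54.51; B: μ=3, E[X²]=21; C: μ=3.92, E[X²]=17.0912; D: μ=1.6, E[X²]=4.16.
E[X] = 0.25·6.9 + 0.25·3 + 0.25·3.92 + 0.25·1.6 = 3.855.
E[X²] = 0.25·54.51 + 0.25·21 + 0.25·17.0912 + 0.25·4.16 = 24.1903.
Var(X) = E[X²] − (E[X])² = 24.1903 − 14.861 = 9.32927.
SD(X) = √9.32927 = 3.05439.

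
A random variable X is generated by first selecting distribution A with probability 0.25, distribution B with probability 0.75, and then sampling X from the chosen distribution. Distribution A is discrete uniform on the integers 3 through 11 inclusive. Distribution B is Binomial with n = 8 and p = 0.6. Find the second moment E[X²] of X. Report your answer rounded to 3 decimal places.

For each component E[X²] = Var + (mean)², giving A: 55.6667; B: 24.96.
Overall E[X²] = 0.25·55.6667 + 0.75·24.96 = 32.6367.

32.637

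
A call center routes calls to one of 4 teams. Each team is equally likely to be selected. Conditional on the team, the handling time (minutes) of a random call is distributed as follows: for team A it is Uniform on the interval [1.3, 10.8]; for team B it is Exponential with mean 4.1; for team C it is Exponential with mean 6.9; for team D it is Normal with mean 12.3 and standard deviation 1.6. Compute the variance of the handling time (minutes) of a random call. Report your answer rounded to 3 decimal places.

Per component, A: μ=6.05, E[X²]=44.1233; B: μ=4.1, E[X²]=33.62; C: μ=6.9, E[X²]=95.22; D: μ=12.3, E[X²]=153.85.
E[X] = 0.25·6.05 + 0.25·4.1 + 0.25·6.9 + 0.25·12.3 = 7.3375.
E[X²] = 0.25·44.1233 + 0.25·33.62 + 0.25·95.22 + 0.25·153.85 = 81.7033.
Var(X) = E[X²] − (E[X])² = 81.7033 − 53.8389 = 27.8644.

27.864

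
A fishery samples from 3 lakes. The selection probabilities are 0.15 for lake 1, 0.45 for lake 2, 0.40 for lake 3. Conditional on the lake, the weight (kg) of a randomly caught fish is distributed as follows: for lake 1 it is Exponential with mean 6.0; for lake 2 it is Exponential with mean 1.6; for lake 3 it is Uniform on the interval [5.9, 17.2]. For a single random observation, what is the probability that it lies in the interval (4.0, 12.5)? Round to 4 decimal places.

0.3287

Conditional on each lake, P(4.0 < X < 12.5): 1: 0.388903; 2: 0.0816804; 3: 0.584071.
By total probability, P(4.0 < X < 12.5) = 0.15·0.388903 + 0.45·0.0816804 + 0.4·0.584071 = 0.32872.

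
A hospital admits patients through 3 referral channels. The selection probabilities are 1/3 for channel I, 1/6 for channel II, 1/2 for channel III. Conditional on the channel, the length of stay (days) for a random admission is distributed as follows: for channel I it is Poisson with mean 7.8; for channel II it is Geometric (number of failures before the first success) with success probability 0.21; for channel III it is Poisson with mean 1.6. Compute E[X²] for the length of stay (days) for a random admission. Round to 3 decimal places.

30.304

For each component E[X²] = Var + (mean)², giving I: 68.64; II: 32.0658; III: 4.16.
Overall E[X²] = 0.333333·68.64 + 0.166667·32.0658 + 0.5·4.16 = 30.3043.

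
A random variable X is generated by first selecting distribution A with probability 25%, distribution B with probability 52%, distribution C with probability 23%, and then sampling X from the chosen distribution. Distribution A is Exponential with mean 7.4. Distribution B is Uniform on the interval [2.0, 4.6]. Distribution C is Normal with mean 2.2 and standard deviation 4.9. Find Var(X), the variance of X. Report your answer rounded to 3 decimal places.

23.390

Per component, A: μ=7.4, E[X²]=109.52; B: μ=3.3, E[X²]=11.4533; C: μ=2.2, E[X²]=28.85.
E[X] = 0.25·7.4 + 0.52·3.3 + 0.23·2.2 = 4.072.
E[X²] = 0.25·109.52 + 0.52·11.4533 + 0.23·28.85 = 39.9712.
Var(X) = E[X²] − (E[X])² = 39.9712 − 16.5812 = 23.39.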